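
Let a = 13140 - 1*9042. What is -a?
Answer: -4098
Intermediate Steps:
a = 4098 (a = 13140 - 9042 = 4098)
-a = -1*4098 = -4098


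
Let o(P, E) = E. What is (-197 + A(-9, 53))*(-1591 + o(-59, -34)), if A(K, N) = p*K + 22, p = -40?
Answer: -300625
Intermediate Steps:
A(K, N) = 22 - 40*K (A(K, N) = -40*K + 22 = 22 - 40*K)
(-197 + A(-9, 53))*(-1591 + o(-59, -34)) = (-197 + (22 - 40*(-9)))*(-1591 - 34) = (-197 + (22 + 360))*(-1625) = (-197 + 382)*(-1625) = 185*(-1625) = -300625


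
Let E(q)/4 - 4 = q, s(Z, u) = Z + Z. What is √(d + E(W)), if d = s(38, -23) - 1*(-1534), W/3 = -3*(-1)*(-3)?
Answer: √1518 ≈ 38.962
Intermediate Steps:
W = -27 (W = 3*(-3*(-1)*(-3)) = 3*(3*(-3)) = 3*(-9) = -27)
s(Z, u) = 2*Z
E(q) = 16 + 4*q
d = 1610 (d = 2*38 - 1*(-1534) = 76 + 1534 = 1610)
√(d + E(W)) = √(1610 + (16 + 4*(-27))) = √(1610 + (16 - 108)) = √(1610 - 92) = √1518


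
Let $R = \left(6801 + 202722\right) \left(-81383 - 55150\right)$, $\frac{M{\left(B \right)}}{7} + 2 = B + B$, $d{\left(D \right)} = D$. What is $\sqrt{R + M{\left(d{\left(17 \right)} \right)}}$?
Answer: $i \sqrt{28606803535} \approx 1.6914 \cdot 10^{5} i$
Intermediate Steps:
$M{\left(B \right)} = -14 + 14 B$ ($M{\left(B \right)} = -14 + 7 \left(B + B\right) = -14 + 7 \cdot 2 B = -14 + 14 B$)
$R = -28606803759$ ($R = 209523 \left(-136533\right) = -28606803759$)
$\sqrt{R + M{\left(d{\left(17 \right)} \right)}} = \sqrt{-28606803759 + \left(-14 + 14 \cdot 17\right)} = \sqrt{-28606803759 + \left(-14 + 238\right)} = \sqrt{-28606803759 + 224} = \sqrt{-28606803535} = i \sqrt{28606803535}$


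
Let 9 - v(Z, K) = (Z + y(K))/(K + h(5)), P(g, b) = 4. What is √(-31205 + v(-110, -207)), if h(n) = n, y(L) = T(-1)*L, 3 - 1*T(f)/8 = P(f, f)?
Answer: I*√318152323/101 ≈ 176.6*I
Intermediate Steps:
T(f) = -8 (T(f) = 24 - 8*4 = 24 - 32 = -8)
y(L) = -8*L
v(Z, K) = 9 - (Z - 8*K)/(5 + K) (v(Z, K) = 9 - (Z - 8*K)/(K + 5) = 9 - (Z - 8*K)/(5 + K))
√(-31205 + v(-110, -207)) = √(-31205 + (45 - 1*(-110) + 17*(-207))/(5 - 207)) = √(-31205 + (45 + 110 - 3519)/(-202)) = √(-31205 - 1/202*(-3364)) = √(-31205 + 1682/101) = √(-3150023/101) = I*√318152323/101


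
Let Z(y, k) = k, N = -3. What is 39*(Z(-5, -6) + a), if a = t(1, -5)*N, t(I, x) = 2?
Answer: -468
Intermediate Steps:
a = -6 (a = 2*(-3) = -6)
39*(Z(-5, -6) + a) = 39*(-6 - 6) = 39*(-12) = -468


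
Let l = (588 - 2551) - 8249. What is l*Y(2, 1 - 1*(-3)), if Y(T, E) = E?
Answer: -40848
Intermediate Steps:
l = -10212 (l = -1963 - 8249 = -10212)
l*Y(2, 1 - 1*(-3)) = -10212*(1 - 1*(-3)) = -10212*(1 + 3) = -10212*4 = -40848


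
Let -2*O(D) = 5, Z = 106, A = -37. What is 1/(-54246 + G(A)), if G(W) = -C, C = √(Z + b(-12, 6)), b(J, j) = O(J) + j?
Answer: -36164/1961752271 + √438/5885256813 ≈ -1.8431e-5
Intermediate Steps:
O(D) = -5/2 (O(D) = -½*5 = -5/2)
b(J, j) = -5/2 + j
C = √438/2 (C = √(106 + (-5/2 + 6)) = √(106 + 7/2) = √(219/2) = √438/2 ≈ 10.464)
G(W) = -√438/2
1/(-54246 + G(A)) = 1/(-54246 - √438/2)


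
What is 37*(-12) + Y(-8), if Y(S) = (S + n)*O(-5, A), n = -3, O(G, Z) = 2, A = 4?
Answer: -466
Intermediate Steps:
Y(S) = -6 + 2*S (Y(S) = (S - 3)*2 = (-3 + S)*2 = -6 + 2*S)
37*(-12) + Y(-8) = 37*(-12) + (-6 + 2*(-8)) = -444 + (-6 - 16) = -444 - 22 = -466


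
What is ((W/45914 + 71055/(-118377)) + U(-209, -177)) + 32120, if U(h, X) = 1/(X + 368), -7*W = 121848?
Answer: 1852403900667940/57673103411 ≈ 32119.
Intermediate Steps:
W = -121848/7 (W = -1/7*121848 = -121848/7 ≈ -17407.)
U(h, X) = 1/(368 + X)
((W/45914 + 71055/(-118377)) + U(-209, -177)) + 32120 = ((-121848/7/45914 + 71055/(-118377)) + 1/(368 - 177)) + 32120 = ((-121848/7*1/45914 + 71055*(-1/118377)) + 1/191) + 32120 = ((-60924/160699 - 7895/13153) + 1/191) + 32120 = (-295721711/301953421 + 1/191) + 32120 = -56180893380/57673103411 + 32120 = 1852403900667940/57673103411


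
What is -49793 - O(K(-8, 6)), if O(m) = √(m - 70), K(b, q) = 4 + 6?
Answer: -49793 - 2*I*√15 ≈ -49793.0 - 7.746*I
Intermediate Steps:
K(b, q) = 10
O(m) = √(-70 + m)
-49793 - O(K(-8, 6)) = -49793 - √(-70 + 10) = -49793 - √(-60) = -49793 - 2*I*√15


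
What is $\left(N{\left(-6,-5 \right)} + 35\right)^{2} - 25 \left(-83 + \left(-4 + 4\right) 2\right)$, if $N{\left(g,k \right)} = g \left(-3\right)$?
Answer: $4884$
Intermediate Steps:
$N{\left(g,k \right)} = - 3 g$
$\left(N{\left(-6,-5 \right)} + 35\right)^{2} - 25 \left(-83 + \left(-4 + 4\right) 2\right) = \left(\left(-3\right) \left(-6\right) + 35\right)^{2} - 25 \left(-83 + \left(-4 + 4\right) 2\right) = \left(18 + 35\right)^{2} - 25 \left(-83 + 0 \cdot 2\right) = 53^{2} - 25 \left(-83 + 0\right) = 2809 - 25 \left(-83\right) = 2809 - -2075 = 2809 + 2075 = 4884$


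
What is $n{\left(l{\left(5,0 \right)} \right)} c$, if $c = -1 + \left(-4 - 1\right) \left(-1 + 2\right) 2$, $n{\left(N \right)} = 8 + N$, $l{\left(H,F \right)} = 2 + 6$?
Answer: $-176$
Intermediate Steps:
$l{\left(H,F \right)} = 8$
$c = -11$ ($c = -1 + \left(-5\right) 1 \cdot 2 = -1 - 10 = -11$)
$n{\left(l{\left(5,0 \right)} \right)} c = \left(8 + 8\right) \left(-11\right) = 16 \left(-11\right) = -176$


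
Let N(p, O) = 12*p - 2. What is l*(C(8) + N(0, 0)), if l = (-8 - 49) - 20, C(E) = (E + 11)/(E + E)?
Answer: 1001/16 ≈ 62.563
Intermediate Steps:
N(p, O) = -2 + 12*p
C(E) = (11 + E)/(2*E) (C(E) = (11 + E)/((2*E)) = (11 + E)*(1/(2*E)) = (11 + E)/(2*E))
l = -77 (l = -57 - 20 = -77)
l*(C(8) + N(0, 0)) = -77*((½)*(11 + 8)/8 + (-2 + 12*0)) = -77*((½)*(⅛)*19 + (-2 + 0)) = -77*(19/16 - 2) = -77*(-13/16) = 1001/16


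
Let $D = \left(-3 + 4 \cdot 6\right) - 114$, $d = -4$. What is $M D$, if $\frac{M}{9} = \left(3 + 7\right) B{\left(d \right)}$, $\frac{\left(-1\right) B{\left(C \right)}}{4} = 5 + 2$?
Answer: $234360$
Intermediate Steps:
$B{\left(C \right)} = -28$ ($B{\left(C \right)} = - 4 \left(5 + 2\right) = \left(-4\right) 7 = -28$)
$M = -2520$ ($M = 9 \left(3 + 7\right) \left(-28\right) = 9 \cdot 10 \left(-28\right) = 9 \left(-280\right) = -2520$)
$D = -93$ ($D = \left(-3 + 24\right) - 114 = 21 - 114 = -93$)
$M D = \left(-2520\right) \left(-93\right) = 234360$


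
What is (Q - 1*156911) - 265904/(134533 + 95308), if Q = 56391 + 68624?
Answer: -7331274440/229841 ≈ -31897.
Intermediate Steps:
Q = 125015
(Q - 1*156911) - 265904/(134533 + 95308) = (125015 - 1*156911) - 265904/(134533 + 95308) = (125015 - 156911) - 265904/229841 = -31896 - 265904/229841 = -7331274440/229841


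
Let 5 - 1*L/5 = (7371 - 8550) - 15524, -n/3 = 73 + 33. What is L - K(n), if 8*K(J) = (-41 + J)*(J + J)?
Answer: 109999/2 ≈ 55000.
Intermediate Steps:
n = -318 (n = -3*(73 + 33) = -3*106 = -318)
L = 83540 (L = 25 - 5*((7371 - 8550) - 15524) = 25 - 5*(-1179 - 15524) = 25 - 5*(-16703) = 25 + 83515 = 83540)
K(J) = J*(-41 + J)/4 (K(J) = ((-41 + J)*(J + J))/8 = ((-41 + J)*(2*J))/8 = (2*J*(-41 + J))/8 = J*(-41 + J)/4)
L - K(n) = 83540 - (-318)*(-41 - 318)/4 = 83540 - (-318)*(-359)/4 = 83540 - 1*57081/2 = 83540 - 57081/2 = 109999/2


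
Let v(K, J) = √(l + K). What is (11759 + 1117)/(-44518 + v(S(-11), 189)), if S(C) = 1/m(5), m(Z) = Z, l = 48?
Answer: -2866068840/9909261379 - 12876*√1205/9909261379 ≈ -0.28928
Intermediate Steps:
S(C) = ⅕ (S(C) = 1/5 = ⅕)
v(K, J) = √(48 + K)
(11759 + 1117)/(-44518 + v(S(-11), 189)) = (11759 + 1117)/(-44518 + √(48 + ⅕)) = 12876/(-44518 + √(241/5)) = 12876/(-44518 + √1205/5)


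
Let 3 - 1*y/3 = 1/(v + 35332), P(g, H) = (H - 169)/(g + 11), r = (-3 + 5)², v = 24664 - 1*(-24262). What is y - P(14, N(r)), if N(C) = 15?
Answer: 10644569/702150 ≈ 15.160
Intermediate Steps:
v = 48926 (v = 24664 + 24262 = 48926)
r = 4 (r = 2² = 4)
P(g, H) = (-169 + H)/(11 + g)
y = 252773/28086 (y = 9 - 3/(48926 + 35332) = 9 - 3/84258 = 9 - 3*1/84258 = 9 - 1/28086 = 252773/28086 ≈ 9.0000)
y - P(14, N(r)) = 252773/28086 - (-169 + 15)/(11 + 14) = 252773/28086 - (-154)/25 = 252773/28086 - 1*(-154/25) = 252773/28086 + 154/25 = 10644569/702150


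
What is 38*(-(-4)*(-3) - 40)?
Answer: -1976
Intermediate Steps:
38*(-(-4)*(-3) - 40) = 38*(-1*12 - 40) = 38*(-12 - 40) = 38*(-52) = -1976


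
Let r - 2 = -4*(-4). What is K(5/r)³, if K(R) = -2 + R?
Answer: -29791/5832 ≈ -5.1082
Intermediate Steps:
r = 18 (r = 2 - 4*(-4) = 2 + 16 = 18)
K(5/r)³ = (-2 + 5/18)³ = (-31/18)³ = -29791/5832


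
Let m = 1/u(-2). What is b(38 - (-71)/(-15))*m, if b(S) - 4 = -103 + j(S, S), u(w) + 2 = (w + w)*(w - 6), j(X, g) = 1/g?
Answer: -8231/2495 ≈ -3.2990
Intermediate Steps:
u(w) = -2 + 2*w*(-6 + w) (u(w) = -2 + (w + w)*(w - 6) = -2 + (2*w)*(-6 + w) = -2 + 2*w*(-6 + w))
m = 1/30 (m = 1/(-2 - 12*(-2) + 2*(-2)²) = 1/(-2 + 24 + 2*4) = 1/(-2 + 24 + 8) = 1/30 ≈ 0.033333)
b(S) = -99 + 1/S (b(S) = 4 + (-103 + 1/S) = -99 + 1/S)
b(38 - (-71)/(-15))*m = (-99 + 1/(38 - (-71)/(-15)))*(1/30) = (-99 + 1/(38 - (-71)*(-1)/15))*(1/30) = (-99 + 1/(38 - 1*71/15))*(1/30) = (-99 + 1/(38 - 71/15))*(1/30) = (-99 + 1/(499/15))*(1/30) = (-99 + 15/499)*(1/30) = -49386/499*1/30 = -8231/2495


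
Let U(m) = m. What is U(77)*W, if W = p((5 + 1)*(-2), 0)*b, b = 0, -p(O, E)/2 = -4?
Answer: 0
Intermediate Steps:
p(O, E) = 8 (p(O, E) = -2*(-4) = 8)
W = 0 (W = 8*0 = 0)
U(77)*W = 77*0 = 0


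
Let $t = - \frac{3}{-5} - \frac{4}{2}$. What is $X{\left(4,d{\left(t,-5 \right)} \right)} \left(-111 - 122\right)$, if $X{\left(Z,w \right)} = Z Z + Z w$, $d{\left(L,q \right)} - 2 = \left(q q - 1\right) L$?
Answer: $\frac{128616}{5} \approx 25723.0$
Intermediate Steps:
$t = - \frac{7}{5}$ ($t = \left(-3\right) \left(- \frac{1}{5}\right) - 2 = \frac{3}{5} - 2 = - \frac{7}{5} \approx -1.4$)
$d{\left(L,q \right)} = 2 + L \left(-1 + q^{2}\right)$ ($d{\left(L,q \right)} = 2 + \left(q q - 1\right) L = 2 + \left(q^{2} - 1\right) L = 2 + \left(-1 + q^{2}\right) L = 2 + L \left(-1 + q^{2}\right)$)
$X{\left(Z,w \right)} = Z^{2} + Z w$
$X{\left(4,d{\left(t,-5 \right)} \right)} \left(-111 - 122\right) = 4 \left(4 - \left(- \frac{17}{5} + 35\right)\right) \left(-111 - 122\right) = 4 \left(4 + \left(2 + \frac{7}{5} - 35\right)\right) \left(-233\right) = 4 \left(4 - \frac{158}{5}\right) \left(-233\right) = 4 \left(- \frac{138}{5}\right) \left(-233\right) = \left(- \frac{552}{5}\right) \left(-233\right) = \frac{128616}{5}$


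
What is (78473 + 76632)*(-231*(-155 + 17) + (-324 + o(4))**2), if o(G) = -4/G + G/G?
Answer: 21226739670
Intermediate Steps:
o(G) = 1 - 4/G (o(G) = -4/G + 1 = 1 - 4/G)
(78473 + 76632)*(-231*(-155 + 17) + (-324 + o(4))**2) = (78473 + 76632)*(-231*(-155 + 17) + (-324 + (-4 + 4)/4)**2) = 155105*(-231*(-138) + (-324 + (1/4)*0)**2) = 155105*(31878 + (-324 + 0)**2) = 155105*(31878 + (-324)**2) = 155105*(31878 + 104976) = 155105*136854 = 21226739670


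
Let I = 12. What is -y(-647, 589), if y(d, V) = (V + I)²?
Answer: -361201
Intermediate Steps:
y(d, V) = (12 + V)² (y(d, V) = (V + 12)² = (12 + V)²)
-y(-647, 589) = -(12 + 589)² = -1*601² = -1*361201 = -361201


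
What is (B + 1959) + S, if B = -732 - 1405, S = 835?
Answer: 657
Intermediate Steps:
B = -2137
(B + 1959) + S = (-2137 + 1959) + 835 = -178 + 835 = 657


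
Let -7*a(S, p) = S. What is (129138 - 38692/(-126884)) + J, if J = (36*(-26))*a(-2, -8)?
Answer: 28615391485/222047 ≈ 1.2887e+5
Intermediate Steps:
a(S, p) = -S/7
J = -1872/7 (J = (36*(-26))*(-⅐*(-2)) = -936*2/7 = -1872/7 ≈ -267.43)
(129138 - 38692/(-126884)) + J = (129138 - 38692/(-126884)) - 1872/7 = (129138 - 38692*(-1/126884)) - 1872/7 = (129138 + 9673/31721) - 1872/7 = 4096396171/31721 - 1872/7 = 28615391485/222047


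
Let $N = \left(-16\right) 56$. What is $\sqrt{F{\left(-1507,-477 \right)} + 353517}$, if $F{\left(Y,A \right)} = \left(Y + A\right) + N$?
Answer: $\sqrt{350637} \approx 592.15$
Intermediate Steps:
$N = -896$
$F{\left(Y,A \right)} = -896 + A + Y$ ($F{\left(Y,A \right)} = \left(Y + A\right) - 896 = \left(A + Y\right) - 896 = -896 + A + Y$)
$\sqrt{F{\left(-1507,-477 \right)} + 353517} = \sqrt{\left(-896 - 477 - 1507\right) + 353517} = \sqrt{-2880 + 353517} = \sqrt{350637}$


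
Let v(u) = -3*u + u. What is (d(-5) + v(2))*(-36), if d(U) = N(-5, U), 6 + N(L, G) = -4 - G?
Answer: 324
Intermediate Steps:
v(u) = -2*u
N(L, G) = -10 - G (N(L, G) = -6 + (-4 - G) = -10 - G)
d(U) = -10 - U
(d(-5) + v(2))*(-36) = ((-10 - 1*(-5)) - 2*2)*(-36) = ((-10 + 5) - 4)*(-36) = (-5 - 4)*(-36) = -9*(-36) = 324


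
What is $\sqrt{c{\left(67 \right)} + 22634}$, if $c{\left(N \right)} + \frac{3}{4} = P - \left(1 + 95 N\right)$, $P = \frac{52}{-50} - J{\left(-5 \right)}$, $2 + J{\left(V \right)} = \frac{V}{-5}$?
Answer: $\frac{\sqrt{1626721}}{10} \approx 127.54$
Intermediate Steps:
$J{\left(V \right)} = -2 - \frac{V}{5}$ ($J{\left(V \right)} = -2 + \frac{V}{-5} = -2 + V \left(- \frac{1}{5}\right) = -2 - \frac{V}{5}$)
$P = - \frac{1}{25}$ ($P = \frac{52}{-50} - \left(-2 - -1\right) = 52 \left(- \frac{1}{50}\right) - \left(-2 + 1\right) = - \frac{26}{25} - -1 = - \frac{26}{25} + 1 = - \frac{1}{25} \approx -0.04$)
$c{\left(N \right)} = - \frac{179}{100} - 95 N$ ($c{\left(N \right)} = - \frac{3}{4} - \left(\frac{26}{25} + 95 N\right) = - \frac{179}{100} - 95 N$)
$\sqrt{c{\left(67 \right)} + 22634} = \sqrt{\left(- \frac{179}{100} - 6365\right) + 22634} = \sqrt{- \frac{636679}{100} + 22634} = \sqrt{\frac{1626721}{100}} = \frac{\sqrt{1626721}}{10}$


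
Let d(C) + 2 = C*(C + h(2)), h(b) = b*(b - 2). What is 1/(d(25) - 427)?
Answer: 1/196 ≈ 0.0051020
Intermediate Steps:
h(b) = b*(-2 + b)
d(C) = -2 + C**2 (d(C) = -2 + C*(C + 2*(-2 + 2)) = -2 + C*(C + 2*0) = -2 + C*(C + 0) = -2 + C*C = -2 + C**2)
1/(d(25) - 427) = 1/((-2 + 25**2) - 427) = 1/((-2 + 625) - 427) = 1/(623 - 427) = 1/196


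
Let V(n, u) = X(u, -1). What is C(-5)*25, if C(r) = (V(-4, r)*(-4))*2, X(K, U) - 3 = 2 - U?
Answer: -1200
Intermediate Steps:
X(K, U) = 5 - U (X(K, U) = 3 + (2 - U) = 5 - U)
V(n, u) = 6 (V(n, u) = 5 - 1*(-1) = 5 + 1 = 6)
C(r) = -48 (C(r) = (6*(-4))*2 = -24*2 = -48)
C(-5)*25 = -48*25 = -1200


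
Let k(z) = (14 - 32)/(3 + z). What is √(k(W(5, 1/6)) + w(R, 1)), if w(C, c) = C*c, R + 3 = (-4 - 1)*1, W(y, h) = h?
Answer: 2*I*√1235/19 ≈ 3.6992*I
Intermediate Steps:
k(z) = -18/(3 + z)
R = -8 (R = -3 + (-4 - 1)*1 = -3 - 5*1 = -3 - 5 = -8)
√(k(W(5, 1/6)) + w(R, 1)) = √(-18/(3 + 1/6) - 8*1) = √(-18/(3 + ⅙) - 8) = √(-18/19/6 - 8) = √(-18*6/19 - 8) = √(-108/19 - 8) = √(-260/19) = 2*I*√1235/19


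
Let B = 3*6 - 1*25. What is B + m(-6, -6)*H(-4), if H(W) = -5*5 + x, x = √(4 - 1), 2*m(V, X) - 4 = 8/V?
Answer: -121/3 + 4*√3/3 ≈ -38.024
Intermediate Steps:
m(V, X) = 2 + 4/V (m(V, X) = 2 + (8/V)/2 = 2 + 4/V)
x = √3 ≈ 1.7320
H(W) = -25 + √3 (H(W) = -5*5 + √3 = -25 + √3)
B = -7 (B = 18 - 25 = -7)
B + m(-6, -6)*H(-4) = -7 + (2 + 4/(-6))*(-25 + √3) = -7 + (2 + 4*(-⅙))*(-25 + √3) = -7 + (2 - ⅔)*(-25 + √3) = -7 + 4*(-25 + √3)/3 = -7 + (-100/3 + 4*√3/3) = -121/3 + 4*√3/3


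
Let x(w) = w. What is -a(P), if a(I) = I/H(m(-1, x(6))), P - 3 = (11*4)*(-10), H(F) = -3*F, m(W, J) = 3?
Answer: -437/9 ≈ -48.556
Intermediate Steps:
P = -437 (P = 3 + (11*4)*(-10) = 3 + 44*(-10) = 3 - 440 = -437)
a(I) = -I/9 (a(I) = I/((-3*3)) = I/(-9) = I*(-⅑) = -I/9)
-a(P) = -(-1)*(-437)/9 = -1*437/9 = -437/9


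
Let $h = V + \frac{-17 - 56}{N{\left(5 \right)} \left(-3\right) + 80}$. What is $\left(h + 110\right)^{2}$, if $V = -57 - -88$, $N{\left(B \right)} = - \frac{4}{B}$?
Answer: $\frac{3332406529}{169744} \approx 19632.0$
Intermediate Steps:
$V = 31$ ($V = -57 + 88 = 31$)
$h = \frac{12407}{412}$ ($h = 31 + \frac{-17 - 56}{- \frac{4}{5} \left(-3\right) + 80} = 31 - \frac{73}{\left(-4\right) \frac{1}{5} \left(-3\right) + 80} = 31 - \frac{73}{\left(- \frac{4}{5}\right) \left(-3\right) + 80} = 31 - \frac{73}{\frac{12}{5} + 80} = 31 - \frac{73}{\frac{412}{5}} = 31 - \frac{365}{412} = \frac{12407}{412} \approx 30.114$)
$\left(h + 110\right)^{2} = \left(\frac{12407}{412} + 110\right)^{2} = \left(\frac{57727}{412}\right)^{2} = \frac{3332406529}{169744}$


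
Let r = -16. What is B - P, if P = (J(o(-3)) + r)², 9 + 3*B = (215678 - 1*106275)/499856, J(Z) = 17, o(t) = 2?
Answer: -841267/214224 ≈ -3.9270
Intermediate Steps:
B = -627043/214224 (B = -3 + ((215678 - 1*106275)/499856)/3 = -3 + ((215678 - 106275)*(1/499856))/3 = -3 + (109403*(1/499856))/3 = -3 + (⅓)*(15629/71408) = -3 + 15629/214224 = -627043/214224 ≈ -2.9270)
P = 1 (P = (17 - 16)² = 1² = 1)
B - P = -627043/214224 - 1*1 = -627043/214224 - 1 = -841267/214224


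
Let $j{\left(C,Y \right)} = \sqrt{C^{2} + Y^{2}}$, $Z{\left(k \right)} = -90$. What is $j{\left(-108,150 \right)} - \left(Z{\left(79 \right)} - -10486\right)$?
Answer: $-10396 + 6 \sqrt{949} \approx -10211.0$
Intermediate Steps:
$j{\left(-108,150 \right)} - \left(Z{\left(79 \right)} - -10486\right) = \sqrt{\left(-108\right)^{2} + 150^{2}} - \left(-90 - -10486\right) = \sqrt{11664 + 22500} - \left(-90 + 10486\right) = \sqrt{34164} - 10396 = 6 \sqrt{949} - 10396 = -10396 + 6 \sqrt{949}$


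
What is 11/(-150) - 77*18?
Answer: -207911/150 ≈ -1386.1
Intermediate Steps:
11/(-150) - 77*18 = 11*(-1/150) - 1386 = -11/150 - 1386 = -207911/150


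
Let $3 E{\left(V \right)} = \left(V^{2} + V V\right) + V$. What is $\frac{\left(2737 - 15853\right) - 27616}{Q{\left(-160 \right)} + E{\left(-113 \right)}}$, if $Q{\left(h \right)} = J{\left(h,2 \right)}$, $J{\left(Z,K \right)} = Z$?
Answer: $- \frac{40732}{8315} \approx -4.8986$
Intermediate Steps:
$Q{\left(h \right)} = h$
$E{\left(V \right)} = \frac{V}{3} + \frac{2 V^{2}}{3}$ ($E{\left(V \right)} = \frac{\left(V^{2} + V V\right) + V}{3} = \frac{\left(V^{2} + V^{2}\right) + V}{3} = \frac{2 V^{2} + V}{3} = \frac{V + 2 V^{2}}{3} = \frac{V}{3} + \frac{2 V^{2}}{3}$)
$\frac{\left(2737 - 15853\right) - 27616}{Q{\left(-160 \right)} + E{\left(-113 \right)}} = \frac{\left(2737 - 15853\right) - 27616}{-160 + \frac{1}{3} \left(-113\right) \left(1 + 2 \left(-113\right)\right)} = \frac{-13116 - 27616}{-160 + \frac{1}{3} \left(-113\right) \left(1 - 226\right)} = - \frac{40732}{-160 + \frac{1}{3} \left(-113\right) \left(-225\right)} = - \frac{40732}{-160 + 8475} = - \frac{40732}{8315}$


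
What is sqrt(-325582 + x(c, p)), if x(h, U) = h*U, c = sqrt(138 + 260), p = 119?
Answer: sqrt(-325582 + 119*sqrt(398)) ≈ 568.51*I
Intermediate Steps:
c = sqrt(398) ≈ 19.950
x(h, U) = U*h
sqrt(-325582 + x(c, p)) = sqrt(-325582 + 119*sqrt(398))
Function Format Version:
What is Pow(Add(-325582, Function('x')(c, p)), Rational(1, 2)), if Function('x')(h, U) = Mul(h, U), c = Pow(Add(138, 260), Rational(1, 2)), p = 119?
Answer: Pow(Add(-325582, Mul(119, Pow(398, Rational(1, 2)))), Rational(1, 2)) ≈ Mul(568.51, I)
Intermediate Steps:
c = Pow(398, Rational(1, 2)) ≈ 19.950
Function('x')(h, U) = Mul(U, h)
Pow(Add(-325582, Function('x')(c, p)), Rational(1, 2)) = Pow(Add(-325582, Mul(119, Pow(398, Rational(1, 2)))), Rational(1, 2))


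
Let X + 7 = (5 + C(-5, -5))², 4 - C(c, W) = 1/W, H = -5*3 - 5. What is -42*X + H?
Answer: -82022/25 ≈ -3280.9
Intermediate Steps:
H = -20 (H = -15 - 5 = -20)
C(c, W) = 4 - 1/W
X = 1941/25 (X = -7 + (5 + (4 - 1/(-5)))² = -7 + (5 + (4 - 1*(-⅕)))² = -7 + (5 + (4 + ⅕))² = -7 + (5 + 21/5)² = -7 + (46/5)² = -7 + 2116/25 = 1941/25 ≈ 77.640)
-42*X + H = -42*1941/25 - 20 = -81522/25 - 20 = -82022/25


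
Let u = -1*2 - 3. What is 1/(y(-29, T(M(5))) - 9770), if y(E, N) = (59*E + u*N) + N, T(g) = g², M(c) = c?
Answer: -1/11581 ≈ -8.6348e-5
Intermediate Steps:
u = -5 (u = -2 - 3 = -5)
y(E, N) = -4*N + 59*E (y(E, N) = (59*E - 5*N) + N = (-5*N + 59*E) + N = -4*N + 59*E)
1/(y(-29, T(M(5))) - 9770) = 1/((-4*5² + 59*(-29)) - 9770) = 1/((-4*25 - 1711) - 9770) = 1/((-100 - 1711) - 9770) = 1/(-1811 - 9770) = 1/(-11581) = -1/11581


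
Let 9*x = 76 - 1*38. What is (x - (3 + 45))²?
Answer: 155236/81 ≈ 1916.5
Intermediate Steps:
x = 38/9 (x = (76 - 1*38)/9 = (76 - 38)/9 = (⅑)*38 = 38/9 ≈ 4.2222)
(x - (3 + 45))² = (38/9 - (3 + 45))² = (38/9 - 1*48)² = (38/9 - 48)² = (-394/9)² = 155236/81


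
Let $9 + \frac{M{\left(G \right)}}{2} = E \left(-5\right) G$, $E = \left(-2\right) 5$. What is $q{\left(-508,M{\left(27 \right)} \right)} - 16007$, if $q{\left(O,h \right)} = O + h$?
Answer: $-13833$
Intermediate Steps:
$E = -10$
$M{\left(G \right)} = -18 + 100 G$ ($M{\left(G \right)} = -18 + 2 \left(-10\right) \left(-5\right) G = -18 + 2 \cdot 50 G = -18 + 100 G$)
$q{\left(-508,M{\left(27 \right)} \right)} - 16007 = \left(-508 + \left(-18 + 100 \cdot 27\right)\right) - 16007 = \left(-508 + \left(-18 + 2700\right)\right) - 16007 = \left(-508 + 2682\right) - 16007 = 2174 - 16007 = -13833$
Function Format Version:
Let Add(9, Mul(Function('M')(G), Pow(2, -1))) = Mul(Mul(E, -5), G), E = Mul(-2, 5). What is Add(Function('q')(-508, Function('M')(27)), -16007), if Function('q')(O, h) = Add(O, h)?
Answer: -13833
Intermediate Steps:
E = -10
Function('M')(G) = Add(-18, Mul(100, G)) (Function('M')(G) = Add(-18, Mul(2, Mul(Mul(-10, -5), G))) = Add(-18, Mul(2, Mul(50, G))) = Add(-18, Mul(100, G)))
Add(Function('q')(-508, Function('M')(27)), -16007) = Add(Add(-508, Add(-18, Mul(100, 27))), -16007) = Add(Add(-508, Add(-18, 2700)), -16007) = Add(Add(-508, 2682), -16007) = Add(2174, -16007) = -13833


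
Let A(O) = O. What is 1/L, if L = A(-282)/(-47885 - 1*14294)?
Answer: 62179/282 ≈ 220.49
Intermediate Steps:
L = 282/62179 (L = -282/(-47885 - 1*14294) = -282/(-47885 - 14294) = -282/(-62179) = -282*(-1/62179) = 282/62179 ≈ 0.0045353)
1/L = 1/(282/62179) = 62179/282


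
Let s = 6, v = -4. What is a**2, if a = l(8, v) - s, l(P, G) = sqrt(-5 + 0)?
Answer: (6 - I*sqrt(5))**2 ≈ 31.0 - 26.833*I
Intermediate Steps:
l(P, G) = I*sqrt(5) (l(P, G) = sqrt(-5) = I*sqrt(5))
a = -6 + I*sqrt(5) (a = I*sqrt(5) - 1*6 = I*sqrt(5) - 6 = -6 + I*sqrt(5) ≈ -6.0 + 2.2361*I)
a**2 = (-6 + I*sqrt(5))**2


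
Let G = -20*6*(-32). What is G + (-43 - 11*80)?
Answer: 2917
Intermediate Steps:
G = 3840 (G = -120*(-32) = 3840)
G + (-43 - 11*80) = 3840 + (-43 - 11*80) = 3840 + (-43 - 880) = 3840 - 923 = 2917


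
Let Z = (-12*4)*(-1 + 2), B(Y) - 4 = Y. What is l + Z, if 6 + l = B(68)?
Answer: 18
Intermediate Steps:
B(Y) = 4 + Y
l = 66 (l = -6 + (4 + 68) = -6 + 72 = 66)
Z = -48 (Z = -48*1 = -48)
l + Z = 66 - 48 = 18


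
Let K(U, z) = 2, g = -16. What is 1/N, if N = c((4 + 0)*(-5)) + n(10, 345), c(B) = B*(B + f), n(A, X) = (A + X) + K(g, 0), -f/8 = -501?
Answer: -1/79403 ≈ -1.2594e-5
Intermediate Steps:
f = 4008 (f = -8*(-501) = 4008)
n(A, X) = 2 + A + X (n(A, X) = (A + X) + 2 = 2 + A + X)
c(B) = B*(4008 + B) (c(B) = B*(B + 4008) = B*(4008 + B))
N = -79403 (N = ((4 + 0)*(-5))*(4008 + (4 + 0)*(-5)) + (2 + 10 + 345) = (4*(-5))*(4008 + 4*(-5)) + 357 = -20*(4008 - 20) + 357 = -20*3988 + 357 = -79760 + 357 = -79403)
1/N = 1/(-79403) = -1/79403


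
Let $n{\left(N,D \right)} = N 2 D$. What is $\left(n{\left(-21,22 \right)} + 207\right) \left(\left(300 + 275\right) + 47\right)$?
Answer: $-445974$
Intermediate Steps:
$n{\left(N,D \right)} = 2 D N$ ($n{\left(N,D \right)} = 2 N D = 2 D N$)
$\left(n{\left(-21,22 \right)} + 207\right) \left(\left(300 + 275\right) + 47\right) = \left(2 \cdot 22 \left(-21\right) + 207\right) \left(\left(300 + 275\right) + 47\right) = \left(-924 + 207\right) \left(575 + 47\right) = \left(-717\right) 622 = -445974$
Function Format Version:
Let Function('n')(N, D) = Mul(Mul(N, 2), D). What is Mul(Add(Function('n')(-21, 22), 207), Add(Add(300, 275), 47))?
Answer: -445974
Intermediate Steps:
Function('n')(N, D) = Mul(2, D, N) (Function('n')(N, D) = Mul(Mul(2, N), D) = Mul(2, D, N))
Mul(Add(Function('n')(-21, 22), 207), Add(Add(300, 275), 47)) = Mul(Add(Mul(2, 22, -21), 207), Add(Add(300, 275), 47)) = Mul(Add(-924, 207), Add(575, 47)) = Mul(-717, 622) = -445974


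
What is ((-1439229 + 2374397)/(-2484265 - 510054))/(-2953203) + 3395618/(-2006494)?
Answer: -15013438568590827917/8871544528786148979 ≈ -1.6923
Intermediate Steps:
((-1439229 + 2374397)/(-2484265 - 510054))/(-2953203) + 3395618/(-2006494) = (935168/(-2994319))*(-1/2953203) + 3395618*(-1/2006494) = (935168*(-1/2994319))*(-1/2953203) - 1697809/1003247 = -935168/2994319*(-1/2953203) - 1697809/1003247 = 935168/8842831853757 - 1697809/1003247 = -15013438568590827917/8871544528786148979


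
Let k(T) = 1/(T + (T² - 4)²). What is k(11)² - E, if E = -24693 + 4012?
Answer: 3881616890001/187690000 ≈ 20681.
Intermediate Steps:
E = -20681
k(T) = 1/(T + (-4 + T²)²)
k(11)² - E = (1/(11 + (-4 + 11²)²))² - 1*(-20681) = (1/(11 + (-4 + 121)²))² + 20681 = (1/(11 + 117²))² + 20681 = (1/(11 + 13689))² + 20681 = (1/13700)² + 20681 = 1/187690000 + 20681 = 3881616890001/187690000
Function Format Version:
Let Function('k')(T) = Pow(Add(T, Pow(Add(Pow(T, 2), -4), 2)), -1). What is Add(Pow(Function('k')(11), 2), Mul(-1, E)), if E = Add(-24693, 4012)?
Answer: Rational(3881616890001, 187690000) ≈ 20681.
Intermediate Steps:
E = -20681
Function('k')(T) = Pow(Add(T, Pow(Add(-4, Pow(T, 2)), 2)), -1)
Add(Pow(Function('k')(11), 2), Mul(-1, E)) = Add(Pow(Pow(Add(11, Pow(Add(-4, Pow(11, 2)), 2)), -1), 2), Mul(-1, -20681)) = Add(Pow(Pow(Add(11, Pow(Add(-4, 121), 2)), -1), 2), 20681) = Add(Pow(Pow(Add(11, Pow(117, 2)), -1), 2), 20681) = Add(Pow(Pow(Add(11, 13689), -1), 2), 20681) = Add(Pow(Pow(13700, -1), 2), 20681) = Add(Pow(Rational(1, 13700), 2), 20681) = Add(Rational(1, 187690000), 20681) = Rational(3881616890001, 187690000)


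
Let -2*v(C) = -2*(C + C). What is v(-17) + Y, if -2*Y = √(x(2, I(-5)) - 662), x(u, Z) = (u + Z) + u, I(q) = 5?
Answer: -34 - I*√653/2 ≈ -34.0 - 12.777*I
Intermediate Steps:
x(u, Z) = Z + 2*u (x(u, Z) = (Z + u) + u = Z + 2*u)
v(C) = 2*C (v(C) = -(-1)*(C + C) = -(-1)*2*C = -(-2)*C = 2*C)
Y = -I*√653/2 (Y = -√((5 + 2*2) - 662)/2 = -√((5 + 4) - 662)/2 = -√(9 - 662)/2 = -I*√653/2 ≈ -12.777*I)
v(-17) + Y = 2*(-17) - I*√653/2 = -34 - I*√653/2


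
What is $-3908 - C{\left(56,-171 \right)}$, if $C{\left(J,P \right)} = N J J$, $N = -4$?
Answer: $8636$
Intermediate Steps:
$C{\left(J,P \right)} = - 4 J^{2}$ ($C{\left(J,P \right)} = - 4 J J = - 4 J^{2}$)
$-3908 - C{\left(56,-171 \right)} = -3908 - - 4 \cdot 56^{2} = -3908 - \left(-4\right) 3136 = -3908 - -12544 = -3908 + 12544 = 8636$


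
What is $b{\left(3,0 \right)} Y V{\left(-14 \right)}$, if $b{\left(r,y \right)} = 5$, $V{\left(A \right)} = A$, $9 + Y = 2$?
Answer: $490$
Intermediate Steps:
$Y = -7$ ($Y = -9 + 2 = -7$)
$b{\left(3,0 \right)} Y V{\left(-14 \right)} = 5 \left(-7\right) \left(-14\right) = \left(-35\right) \left(-14\right) = 490$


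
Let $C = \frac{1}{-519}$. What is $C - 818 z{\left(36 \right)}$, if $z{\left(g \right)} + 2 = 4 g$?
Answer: $- \frac{60284965}{519} \approx -1.1616 \cdot 10^{5}$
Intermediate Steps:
$C = - \frac{1}{519} \approx -0.0019268$
$z{\left(g \right)} = -2 + 4 g$
$C - 818 z{\left(36 \right)} = - \frac{1}{519} - 818 \left(-2 + 4 \cdot 36\right) = - \frac{1}{519} - 818 \left(-2 + 144\right) = - \frac{1}{519} - 116156 = - \frac{60284965}{519}$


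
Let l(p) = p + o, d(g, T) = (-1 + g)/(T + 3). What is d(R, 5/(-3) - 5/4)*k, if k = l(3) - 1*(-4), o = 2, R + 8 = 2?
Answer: -756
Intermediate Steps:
R = -6 (R = -8 + 2 = -6)
d(g, T) = (-1 + g)/(3 + T)
l(p) = 2 + p (l(p) = p + 2 = 2 + p)
k = 9 (k = (2 + 3) - 1*(-4) = 5 + 4 = 9)
d(R, 5/(-3) - 5/4)*k = ((-1 - 6)/(3 + (5/(-3) - 5/4)))*9 = (-7/(3 + (5*(-1/3) - 5*1/4)))*9 = (-7/(3 + (-5/3 - 5/4)))*9 = (-7/(3 - 35/12))*9 = (-7/(1/12))*9 = (12*(-7))*9 = -84*9 = -756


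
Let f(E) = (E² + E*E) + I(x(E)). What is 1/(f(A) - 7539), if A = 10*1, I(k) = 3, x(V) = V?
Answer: -1/7336 ≈ -0.00013631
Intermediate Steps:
A = 10
f(E) = 3 + 2*E² (f(E) = (E² + E*E) + 3 = (E² + E²) + 3 = 2*E² + 3 = 3 + 2*E²)
1/(f(A) - 7539) = 1/((3 + 2*10²) - 7539) = 1/((3 + 2*100) - 7539) = 1/((3 + 200) - 7539) = 1/(203 - 7539) = 1/(-7336) = -1/7336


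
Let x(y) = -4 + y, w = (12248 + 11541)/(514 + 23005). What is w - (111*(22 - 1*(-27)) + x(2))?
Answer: -127849014/23519 ≈ -5436.0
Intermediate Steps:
w = 23789/23519 ≈ 1.0115
w - (111*(22 - 1*(-27)) + x(2)) = 23789/23519 - (111*(22 - 1*(-27)) + (-4 + 2)) = 23789/23519 - (111*(22 + 27) - 2) = 23789/23519 - (111*49 - 2) = 23789/23519 - (5439 - 2) = 23789/23519 - 1*5437 = 23789/23519 - 5437 = -127849014/23519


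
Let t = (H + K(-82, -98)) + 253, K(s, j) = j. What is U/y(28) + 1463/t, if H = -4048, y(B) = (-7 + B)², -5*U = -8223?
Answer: 9595408/2861355 ≈ 3.3534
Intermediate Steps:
U = 8223/5 (U = -⅕*(-8223) = 8223/5 ≈ 1644.6)
t = -3893 (t = (-4048 - 98) + 253 = -4146 + 253 = -3893)
U/y(28) + 1463/t = 8223/(5*((-7 + 28)²)) + 1463/(-3893) = 8223/(5*(21²)) + 1463*(-1/3893) = (8223/5)/441 - 1463/3893 = (8223/5)*(1/441) - 1463/3893 = 2741/735 - 1463/3893 = 9595408/2861355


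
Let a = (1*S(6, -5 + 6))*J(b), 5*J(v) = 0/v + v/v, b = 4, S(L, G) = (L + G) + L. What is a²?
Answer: 169/25 ≈ 6.7600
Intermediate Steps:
S(L, G) = G + 2*L (S(L, G) = (G + L) + L = G + 2*L)
J(v) = ⅕ (J(v) = (0/v + v/v)/5 = (0 + 1)/5 = (⅕)*1 = ⅕)
a = 13/5 (a = (1*((-5 + 6) + 2*6))*(⅕) = (1*(1 + 12))*(⅕) = (1*13)*(⅕) = 13*(⅕) = 13/5 ≈ 2.6000)
a² = (13/5)² = 169/25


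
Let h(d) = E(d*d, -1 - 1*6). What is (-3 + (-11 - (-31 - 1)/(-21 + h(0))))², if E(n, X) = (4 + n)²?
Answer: 10404/25 ≈ 416.16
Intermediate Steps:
h(d) = (4 + d²)² (h(d) = (4 + d*d)² = (4 + d²)²)
(-3 + (-11 - (-31 - 1)/(-21 + h(0))))² = (-3 + (-11 - (-31 - 1)/(-21 + (4 + 0²)²)))² = (-3 + (-11 - (-32)/(-21 + (4 + 0)²)))² = (-3 + (-11 - (-32)/(-21 + 4²)))² = (-3 + (-11 - (-32)/(-21 + 16)))² = (-3 + (-11 - (-32)/(-5)))² = (-3 + (-11 - (-32)*(-1)/5))² = (-3 + (-11 - 1*32/5))² = (-3 + (-11 - 32/5))² = (-3 - 87/5)² = (-102/5)² = 10404/25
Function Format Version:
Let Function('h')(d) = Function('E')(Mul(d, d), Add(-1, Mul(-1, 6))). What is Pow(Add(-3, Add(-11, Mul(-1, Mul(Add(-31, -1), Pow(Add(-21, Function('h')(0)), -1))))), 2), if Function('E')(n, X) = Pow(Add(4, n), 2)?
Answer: Rational(10404, 25) ≈ 416.16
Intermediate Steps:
Function('h')(d) = Pow(Add(4, Pow(d, 2)), 2) (Function('h')(d) = Pow(Add(4, Mul(d, d)), 2) = Pow(Add(4, Pow(d, 2)), 2))
Pow(Add(-3, Add(-11, Mul(-1, Mul(Add(-31, -1), Pow(Add(-21, Function('h')(0)), -1))))), 2) = Pow(Add(-3, Add(-11, Mul(-1, Mul(Add(-31, -1), Pow(Add(-21, Pow(Add(4, Pow(0, 2)), 2)), -1))))), 2) = Pow(Add(-3, Add(-11, Mul(-1, Mul(-32, Pow(Add(-21, Pow(Add(4, 0), 2)), -1))))), 2) = Pow(Add(-3, Add(-11, Mul(-1, Mul(-32, Pow(Add(-21, Pow(4, 2)), -1))))), 2) = Pow(Add(-3, Add(-11, Mul(-1, Mul(-32, Pow(Add(-21, 16), -1))))), 2) = Pow(Add(-3, Add(-11, Mul(-1, Mul(-32, Pow(-5, -1))))), 2) = Pow(Add(-3, Add(-11, Mul(-1, Mul(-32, Rational(-1, 5))))), 2) = Pow(Add(-3, Add(-11, Mul(-1, Rational(32, 5)))), 2) = Pow(Add(-3, Add(-11, Rational(-32, 5))), 2) = Pow(Add(-3, Rational(-87, 5)), 2) = Pow(Rational(-102, 5), 2) = Rational(10404, 25)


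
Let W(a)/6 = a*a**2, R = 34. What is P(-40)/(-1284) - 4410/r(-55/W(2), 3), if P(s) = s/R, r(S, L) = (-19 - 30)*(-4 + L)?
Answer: -491125/5457 ≈ -89.999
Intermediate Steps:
W(a) = 6*a**3 (W(a) = 6*(a*a**2) = 6*a**3)
r(S, L) = 196 - 49*L (r(S, L) = -49*(-4 + L) = 196 - 49*L)
P(s) = s/34
P(-40)/(-1284) - 4410/r(-55/W(2), 3) = ((1/34)*(-40))/(-1284) - 4410/(196 - 49*3) = -20/17*(-1/1284) - 4410/(196 - 147) = 5/5457 - 4410/49 = 5/5457 - 4410*1/49 = 5/5457 - 90 = -491125/5457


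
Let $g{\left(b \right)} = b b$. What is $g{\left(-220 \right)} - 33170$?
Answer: $15230$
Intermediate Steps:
$g{\left(b \right)} = b^{2}$
$g{\left(-220 \right)} - 33170 = \left(-220\right)^{2} - 33170 = 48400 - 33170 = 15230$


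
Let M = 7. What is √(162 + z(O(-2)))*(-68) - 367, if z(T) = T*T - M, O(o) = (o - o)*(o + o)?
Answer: -367 - 68*√155 ≈ -1213.6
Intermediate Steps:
O(o) = 0 (O(o) = 0*(2*o) = 0)
z(T) = -7 + T² (z(T) = T*T - 1*7 = T² - 7 = -7 + T²)
√(162 + z(O(-2)))*(-68) - 367 = √(162 + (-7 + 0²))*(-68) - 367 = √(162 + (-7 + 0))*(-68) - 367 = √(162 - 7)*(-68) - 367 = √155*(-68) - 367 = -68*√155 - 367 = -367 - 68*√155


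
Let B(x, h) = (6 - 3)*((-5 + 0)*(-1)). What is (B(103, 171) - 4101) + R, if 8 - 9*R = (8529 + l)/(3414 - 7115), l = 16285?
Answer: -136046152/33309 ≈ -4084.4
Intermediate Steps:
R = 54422/33309 (R = 8/9 - (8529 + 16285)/(9*(3414 - 7115)) = 8/9 - 24814/(9*(-3701)) = 8/9 - 24814*(-1)/(9*3701) = 8/9 - ⅑*(-24814/3701) = 8/9 + 24814/33309 = 54422/33309 ≈ 1.6339)
B(x, h) = 15 (B(x, h) = 3*(-5*(-1)) = 3*5 = 15)
(B(103, 171) - 4101) + R = (15 - 4101) + 54422/33309 = -4086 + 54422/33309 = -136046152/33309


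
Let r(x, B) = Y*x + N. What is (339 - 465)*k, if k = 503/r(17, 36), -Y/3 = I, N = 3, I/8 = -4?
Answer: -21126/545 ≈ -38.763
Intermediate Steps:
I = -32 (I = 8*(-4) = -32)
Y = 96 (Y = -3*(-32) = 96)
r(x, B) = 3 + 96*x (r(x, B) = 96*x + 3 = 3 + 96*x)
k = 503/1635 (k = 503/(3 + 96*17) = 503/(3 + 1632) = 503/1635 ≈ 0.30765)
(339 - 465)*k = (339 - 465)*(503/1635) = -126*503/1635 = -21126/545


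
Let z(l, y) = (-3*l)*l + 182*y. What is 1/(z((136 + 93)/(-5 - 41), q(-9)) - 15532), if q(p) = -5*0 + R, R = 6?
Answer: -2116/30712363 ≈ -6.8897e-5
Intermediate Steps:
q(p) = 6 (q(p) = -5*0 + 6 = 0 + 6 = 6)
z(l, y) = -3*l**2 + 182*y
1/(z((136 + 93)/(-5 - 41), q(-9)) - 15532) = 1/((-3*(136 + 93)**2/(-5 - 41)**2 + 182*6) - 15532) = 1/((-3*(229/(-46))**2 + 1092) - 15532) = 1/((-3*(229*(-1/46))**2 + 1092) - 15532) = 1/((-3*(-229/46)**2 + 1092) - 15532) = 1/((-3*52441/2116 + 1092) - 15532) = 1/((-157323/2116 + 1092) - 15532) = 1/(2153349/2116 - 15532) = 1/(-30712363/2116) = -2116/30712363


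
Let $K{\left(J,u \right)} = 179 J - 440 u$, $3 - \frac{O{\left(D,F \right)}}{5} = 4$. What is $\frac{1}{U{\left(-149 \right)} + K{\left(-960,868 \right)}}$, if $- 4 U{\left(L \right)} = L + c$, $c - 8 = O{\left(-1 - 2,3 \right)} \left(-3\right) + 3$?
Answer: $- \frac{4}{2214917} \approx -1.8059 \cdot 10^{-6}$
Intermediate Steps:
$O{\left(D,F \right)} = -5$ ($O{\left(D,F \right)} = 15 - 20 = -5$)
$c = 26$ ($c = 8 + \left(\left(-5\right) \left(-3\right) + 3\right) = 8 + \left(15 + 3\right) = 8 + 18 = 26$)
$U{\left(L \right)} = - \frac{13}{2} - \frac{L}{4}$ ($U{\left(L \right)} = - \frac{L + 26}{4} = - \frac{26 + L}{4} = - \frac{13}{2} - \frac{L}{4}$)
$K{\left(J,u \right)} = - 440 u + 179 J$
$\frac{1}{U{\left(-149 \right)} + K{\left(-960,868 \right)}} = \frac{1}{\left(- \frac{13}{2} - - \frac{149}{4}\right) + \left(\left(-440\right) 868 + 179 \left(-960\right)\right)} = \frac{1}{\left(- \frac{13}{2} + \frac{149}{4}\right) - 553760} = \frac{1}{\frac{123}{4} - 553760} = \frac{1}{- \frac{2214917}{4}} = - \frac{4}{2214917}$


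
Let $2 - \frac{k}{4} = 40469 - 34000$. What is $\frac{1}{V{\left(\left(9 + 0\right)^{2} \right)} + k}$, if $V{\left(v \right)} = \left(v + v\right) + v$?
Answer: $- \frac{1}{25625} \approx -3.9024 \cdot 10^{-5}$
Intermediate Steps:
$k = -25868$ ($k = 8 - 4 \left(40469 - 34000\right) = 8 - 25876 = -25868$)
$V{\left(v \right)} = 3 v$ ($V{\left(v \right)} = 2 v + v = 3 v$)
$\frac{1}{V{\left(\left(9 + 0\right)^{2} \right)} + k} = \frac{1}{3 \left(9 + 0\right)^{2} - 25868} = \frac{1}{3 \cdot 9^{2} - 25868} = \frac{1}{3 \cdot 81 - 25868} = \frac{1}{243 - 25868} = \frac{1}{-25625} = - \frac{1}{25625}$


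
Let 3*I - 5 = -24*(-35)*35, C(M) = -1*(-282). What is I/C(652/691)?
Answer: 29405/846 ≈ 34.758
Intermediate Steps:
C(M) = 282
I = 29405/3 (I = 5/3 + (-24*(-35)*35)/3 = 5/3 + (840*35)/3 = 5/3 + (⅓)*29400 = 5/3 + 9800 = 29405/3 ≈ 9801.7)
I/C(652/691) = (29405/3)/282 = (29405/3)*(1/282) = 29405/846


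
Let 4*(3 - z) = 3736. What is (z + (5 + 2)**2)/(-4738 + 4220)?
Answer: 63/37 ≈ 1.7027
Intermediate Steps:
z = -931 (z = 3 - 1/4*3736 = 3 - 934 = -931)
(z + (5 + 2)**2)/(-4738 + 4220) = (-931 + (5 + 2)**2)/(-4738 + 4220) = (-931 + 7**2)/(-518) = (-931 + 49)*(-1/518) = -882*(-1/518) = 63/37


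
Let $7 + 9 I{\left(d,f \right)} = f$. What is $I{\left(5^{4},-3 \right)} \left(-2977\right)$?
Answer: $\frac{29770}{9} \approx 3307.8$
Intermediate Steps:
$I{\left(d,f \right)} = - \frac{7}{9} + \frac{f}{9}$
$I{\left(5^{4},-3 \right)} \left(-2977\right) = \left(- \frac{7}{9} + \frac{1}{9} \left(-3\right)\right) \left(-2977\right) = \left(- \frac{7}{9} - \frac{1}{3}\right) \left(-2977\right) = \left(- \frac{10}{9}\right) \left(-2977\right) = \frac{29770}{9}$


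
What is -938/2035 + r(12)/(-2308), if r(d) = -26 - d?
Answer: -1043787/2348390 ≈ -0.44447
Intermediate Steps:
-938/2035 + r(12)/(-2308) = -938/2035 + (-26 - 1*12)/(-2308) = -938*1/2035 + (-26 - 12)*(-1/2308) = -938/2035 - 38*(-1/2308) = -938/2035 + 19/1154 = -1043787/2348390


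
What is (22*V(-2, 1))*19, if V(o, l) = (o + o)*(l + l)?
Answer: -3344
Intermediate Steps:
V(o, l) = 4*l*o (V(o, l) = (2*o)*(2*l) = 4*l*o)
(22*V(-2, 1))*19 = (22*(4*1*(-2)))*19 = (22*(-8))*19 = -176*19 = -3344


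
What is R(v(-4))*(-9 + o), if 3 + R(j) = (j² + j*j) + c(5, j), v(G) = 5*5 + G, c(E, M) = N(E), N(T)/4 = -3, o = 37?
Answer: 24276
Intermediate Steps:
N(T) = -12 (N(T) = 4*(-3) = -12)
c(E, M) = -12
v(G) = 25 + G
R(j) = -15 + 2*j² (R(j) = -3 + ((j² + j*j) - 12) = -3 + ((j² + j²) - 12) = -3 + (2*j² - 12) = -3 + (-12 + 2*j²) = -15 + 2*j²)
R(v(-4))*(-9 + o) = (-15 + 2*(25 - 4)²)*(-9 + 37) = (-15 + 2*21²)*28 = (-15 + 2*441)*28 = (-15 + 882)*28 = 867*28 = 24276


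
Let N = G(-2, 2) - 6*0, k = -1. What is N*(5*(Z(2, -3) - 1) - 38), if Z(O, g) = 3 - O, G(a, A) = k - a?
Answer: -38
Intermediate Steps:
G(a, A) = -1 - a
N = 1 (N = (-1 - 1*(-2)) - 6*0 = (-1 + 2) + 0 = 1 + 0 = 1)
N*(5*(Z(2, -3) - 1) - 38) = 1*(5*((3 - 1*2) - 1) - 38) = 1*(5*((3 - 2) - 1) - 38) = 1*(5*(1 - 1) - 38) = 1*(5*0 - 38) = 1*(0 - 38) = 1*(-38) = -38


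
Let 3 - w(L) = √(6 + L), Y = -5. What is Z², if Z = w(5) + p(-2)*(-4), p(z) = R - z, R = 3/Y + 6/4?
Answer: 2124/25 + 86*√11/5 ≈ 142.01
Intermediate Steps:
R = 9/10 (R = 3/(-5) + 6/4 = 3*(-⅕) + 6*(¼) = -⅗ + 3/2 = 9/10 ≈ 0.90000)
w(L) = 3 - √(6 + L)
p(z) = 9/10 - z
Z = -43/5 - √11 (Z = (3 - √(6 + 5)) + (9/10 - 1*(-2))*(-4) = (3 - √11) + (9/10 + 2)*(-4) = (3 - √11) + (29/10)*(-4) = (3 - √11) - 58/5 = -43/5 - √11 ≈ -11.917)
Z² = (-43/5 - √11)²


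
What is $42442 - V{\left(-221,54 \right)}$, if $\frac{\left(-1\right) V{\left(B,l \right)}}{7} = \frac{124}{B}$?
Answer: $\frac{9378814}{221} \approx 42438.0$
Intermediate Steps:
$V{\left(B,l \right)} = - \frac{868}{B}$ ($V{\left(B,l \right)} = - 7 \frac{124}{B} = - \frac{868}{B}$)
$42442 - V{\left(-221,54 \right)} = 42442 - - \frac{868}{-221} = 42442 - \left(-868\right) \left(- \frac{1}{221}\right) = 42442 - \frac{868}{221} = \frac{9378814}{221}$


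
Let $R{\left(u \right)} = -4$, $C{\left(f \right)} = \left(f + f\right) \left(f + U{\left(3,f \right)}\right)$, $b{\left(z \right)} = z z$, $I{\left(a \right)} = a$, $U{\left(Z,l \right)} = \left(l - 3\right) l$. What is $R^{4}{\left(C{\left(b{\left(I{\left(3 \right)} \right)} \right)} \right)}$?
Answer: $256$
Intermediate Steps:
$U{\left(Z,l \right)} = l \left(-3 + l\right)$ ($U{\left(Z,l \right)} = \left(-3 + l\right) l = l \left(-3 + l\right)$)
$b{\left(z \right)} = z^{2}$
$C{\left(f \right)} = 2 f \left(f + f \left(-3 + f\right)\right)$ ($C{\left(f \right)} = \left(f + f\right) \left(f + f \left(-3 + f\right)\right) = 2 f \left(f + f \left(-3 + f\right)\right)$)
$R^{4}{\left(C{\left(b{\left(I{\left(3 \right)} \right)} \right)} \right)} = \left(-4\right)^{4} = 256$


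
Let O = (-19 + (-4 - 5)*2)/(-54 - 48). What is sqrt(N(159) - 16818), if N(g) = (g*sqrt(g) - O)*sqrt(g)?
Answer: sqrt(88049052 - 3774*sqrt(159))/102 ≈ 91.970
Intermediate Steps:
O = 37/102 (O = (-19 - 9*2)/(-102) = (-19 - 18)*(-1/102) = -37*(-1/102) = 37/102 ≈ 0.36275)
N(g) = sqrt(g)*(-37/102 + g**(3/2)) (N(g) = (g*sqrt(g) - 1*37/102)*sqrt(g) = (g**(3/2) - 37/102)*sqrt(g) = (-37/102 + g**(3/2))*sqrt(g) = sqrt(g)*(-37/102 + g**(3/2)))
sqrt(N(159) - 16818) = sqrt((159**2 - 37*sqrt(159)/102) - 16818) = sqrt((25281 - 37*sqrt(159)/102) - 16818) = sqrt(8463 - 37*sqrt(159)/102)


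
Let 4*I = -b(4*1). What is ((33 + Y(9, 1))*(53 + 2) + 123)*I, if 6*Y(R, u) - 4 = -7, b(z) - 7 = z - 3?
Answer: -3821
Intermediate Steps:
b(z) = 4 + z (b(z) = 7 + (z - 3) = 7 + (-3 + z) = 4 + z)
Y(R, u) = -1/2 (Y(R, u) = 2/3 + (1/6)*(-7) = 2/3 - 7/6 = -1/2)
I = -2 (I = (-(4 + 4*1))/4 = (-(4 + 4))/4 = (-1*8)/4 = (1/4)*(-8) = -2)
((33 + Y(9, 1))*(53 + 2) + 123)*I = ((33 - 1/2)*(53 + 2) + 123)*(-2) = ((65/2)*55 + 123)*(-2) = (3575/2 + 123)*(-2) = (3821/2)*(-2) = -3821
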